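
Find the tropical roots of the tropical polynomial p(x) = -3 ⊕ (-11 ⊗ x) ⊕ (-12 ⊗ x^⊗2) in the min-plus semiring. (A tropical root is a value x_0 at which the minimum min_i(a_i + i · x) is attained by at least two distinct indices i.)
Roots: {1, 8}

Each tropical root is a break point of the lower envelope of the lines y = a_i + i · x (there are 3 lines, with slopes 0, 1, ..., 2). Only the lines that attain the minimum somewhere contribute to roots; other lines are dominated. Here the surviving (envelope) indices are i = 2, i = 1, i = 0.
Intersections between consecutive envelope lines give the roots: for adjacent envelope indices i < j the intersection is x = (a_i − a_j) / (j − i). Reading off the sorted break points: {1, 8}.
Verification: at each break x_0, at least two indices attain the minimum of min_i(a_i + i · x_0).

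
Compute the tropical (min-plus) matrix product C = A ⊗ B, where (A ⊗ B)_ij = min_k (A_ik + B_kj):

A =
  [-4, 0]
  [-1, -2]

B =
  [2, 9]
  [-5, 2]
A ⊗ B =
  [-5, 2]
  [-7, 0]

Apply the min-plus product entry-by-entry:
  C[0][0] = min over k of (A[0][0] + B[0][0] = -4 + 2 = -2, A[0][1] + B[1][0] = 0 + -5 = -5) = -5 (attained at k = 1)
  C[0][1] = min over k of (A[0][0] + B[0][1] = -4 + 9 = 5, A[0][1] + B[1][1] = 0 + 2 = 2) = 2 (attained at k = 1)
  C[1][0] = min over k of (A[1][0] + B[0][0] = -1 + 2 = 1, A[1][1] + B[1][0] = -2 + -5 = -7) = -7 (attained at k = 1)
  C[1][1] = min over k of (A[1][0] + B[0][1] = -1 + 9 = 8, A[1][1] + B[1][1] = -2 + 2 = 0) = 0 (attained at k = 1)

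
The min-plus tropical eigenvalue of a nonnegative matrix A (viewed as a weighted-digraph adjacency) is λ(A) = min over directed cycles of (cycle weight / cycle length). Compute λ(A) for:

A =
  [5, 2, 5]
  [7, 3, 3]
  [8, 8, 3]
λ(A) = 3

Enumerate directed cycles and compute their means (weight / length). Sample:
  cycle 0 → 0: weight = 5, length = 1, mean = 5/1 ≈ 5.000
  cycle 1 → 1: weight = 3, length = 1, mean = 3/1 ≈ 3.000
  cycle 2 → 2: weight = 3, length = 1, mean = 3/1 ≈ 3.000
  cycle 0 → 1 → 0: weight = 9, length = 2, mean = 9/2 ≈ 4.500
  cycle 0 → 2 → 0: weight = 13, length = 2, mean = 13/2 ≈ 6.500
  cycle 1 → 0 → 1: weight = 9, length = 2, mean = 9/2 ≈ 4.500
Minimum mean = 3.000, attained e.g. along the cycle 1 → 1 with weight 3 and length 1. So λ(A) = 3/1 = 3.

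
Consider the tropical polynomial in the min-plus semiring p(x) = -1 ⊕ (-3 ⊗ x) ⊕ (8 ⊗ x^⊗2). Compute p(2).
p(2) = -1

A tropical monomial a ⊗ x^⊗i evaluates to a + i · x. Evaluating each term at x = 2:
  Term 0 contributes -1 + 0 · 2 = -1
  Term 1 contributes -3 + 1 · 2 = -1
  Term 2 contributes 8 + 2 · 2 = 12
p(2) = ⊕ of these = min[-1, -1, 12] = -1.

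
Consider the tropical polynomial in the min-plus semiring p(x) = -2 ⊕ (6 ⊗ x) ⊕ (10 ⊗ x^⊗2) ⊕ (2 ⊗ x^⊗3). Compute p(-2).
p(-2) = -4

A tropical monomial a ⊗ x^⊗i evaluates to a + i · x. Evaluating each term at x = -2:
  Term 0 contributes -2 + 0 · -2 = -2
  Term 1 contributes 6 + 1 · -2 = 4
  Term 2 contributes 10 + 2 · -2 = 6
  Term 3 contributes 2 + 3 · -2 = -4
p(-2) = ⊕ of these = min[-2, 4, 6, -4] = -4.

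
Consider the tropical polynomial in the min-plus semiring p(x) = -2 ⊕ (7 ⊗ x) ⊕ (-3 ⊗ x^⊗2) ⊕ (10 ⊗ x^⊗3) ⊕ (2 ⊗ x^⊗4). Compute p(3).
p(3) = -2

A tropical monomial a ⊗ x^⊗i evaluates to a + i · x. Evaluating each term at x = 3:
  Term 0 contributes -2 + 0 · 3 = -2
  Term 1 contributes 7 + 1 · 3 = 10
  Term 2 contributes -3 + 2 · 3 = 3
  Term 3 contributes 10 + 3 · 3 = 19
  Term 4 contributes 2 + 4 · 3 = 14
p(3) = ⊕ of these = min[-2, 10, 3, 19, 14] = -2.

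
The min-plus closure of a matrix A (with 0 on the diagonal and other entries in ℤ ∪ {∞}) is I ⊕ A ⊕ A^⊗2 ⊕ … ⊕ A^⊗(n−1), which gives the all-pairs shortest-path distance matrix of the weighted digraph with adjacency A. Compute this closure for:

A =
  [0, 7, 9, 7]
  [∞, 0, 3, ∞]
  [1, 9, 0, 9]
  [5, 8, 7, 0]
Closure =
  [0, 7, 9, 7]
  [4, 0, 3, 11]
  [1, 8, 0, 8]
  [5, 8, 7, 0]

This is the Floyd-Warshall all-pairs shortest-path computation. For each intermediate vertex k = 0, 1, …, 3, update dist[i][j] ← min(dist[i][j], dist[i][k] + dist[k][j]). The final matrix gives, for each (i, j), the minimum total weight of any directed path from i to j (possibly empty when i = j).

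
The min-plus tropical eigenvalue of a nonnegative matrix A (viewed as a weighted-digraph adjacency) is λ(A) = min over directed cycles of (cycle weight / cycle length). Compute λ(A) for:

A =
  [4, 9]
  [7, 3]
λ(A) = 3

Enumerate directed cycles and compute their means (weight / length). Sample:
  cycle 0 → 0: weight = 4, length = 1, mean = 4/1 ≈ 4.000
  cycle 1 → 1: weight = 3, length = 1, mean = 3/1 ≈ 3.000
  cycle 0 → 1 → 0: weight = 16, length = 2, mean = 16/2 ≈ 8.000
  cycle 1 → 0 → 1: weight = 16, length = 2, mean = 16/2 ≈ 8.000
Minimum mean = 3.000, attained e.g. along the cycle 1 → 1 with weight 3 and length 1. So λ(A) = 3/1 = 3.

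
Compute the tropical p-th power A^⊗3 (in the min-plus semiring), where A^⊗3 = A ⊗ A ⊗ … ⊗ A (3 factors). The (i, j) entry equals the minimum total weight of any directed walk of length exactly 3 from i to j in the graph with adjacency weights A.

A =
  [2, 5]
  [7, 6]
A^⊗3 =
  [6, 9]
  [11, 14]

Each entry (A^⊗3)_ij equals the minimum over all length-3 walks i = v_0 → v_1 → … → v_3 = j of Σ_t A[v_t][v_{t+1}]. For example, for (i, j) = (0, 1) we minimise over 4 possible intermediate vertex sequences; the minimum is 9, attained along the walk 0 → 0 → 0 → 1.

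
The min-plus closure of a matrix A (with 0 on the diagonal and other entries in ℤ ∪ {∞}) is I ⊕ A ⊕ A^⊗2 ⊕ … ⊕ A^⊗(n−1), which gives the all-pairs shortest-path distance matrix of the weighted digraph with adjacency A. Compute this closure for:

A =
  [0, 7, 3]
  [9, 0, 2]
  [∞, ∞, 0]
Closure =
  [0, 7, 3]
  [9, 0, 2]
  [∞, ∞, 0]

This is the Floyd-Warshall all-pairs shortest-path computation. For each intermediate vertex k = 0, 1, …, 2, update dist[i][j] ← min(dist[i][j], dist[i][k] + dist[k][j]). The final matrix gives, for each (i, j), the minimum total weight of any directed path from i to j (possibly empty when i = j).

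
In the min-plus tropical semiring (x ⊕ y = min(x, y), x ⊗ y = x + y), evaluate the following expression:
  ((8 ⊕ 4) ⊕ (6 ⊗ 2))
((8 ⊕ 4) ⊕ (6 ⊗ 2)) = 4

Expand innermost to outermost. Recall ⊕ takes the minimum of its arguments and ⊗ takes their sum. Working out the expression ((8 ⊕ 4) ⊕ (6 ⊗ 2)) gives 4.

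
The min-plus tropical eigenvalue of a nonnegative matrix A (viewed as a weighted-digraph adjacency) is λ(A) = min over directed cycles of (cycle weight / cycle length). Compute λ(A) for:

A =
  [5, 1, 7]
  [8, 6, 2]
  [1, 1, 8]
λ(A) = 4/3

Enumerate directed cycles and compute their means (weight / length). Sample:
  cycle 0 → 0: weight = 5, length = 1, mean = 5/1 ≈ 5.000
  cycle 1 → 1: weight = 6, length = 1, mean = 6/1 ≈ 6.000
  cycle 2 → 2: weight = 8, length = 1, mean = 8/1 ≈ 8.000
  cycle 0 → 1 → 0: weight = 9, length = 2, mean = 9/2 ≈ 4.500
  cycle 0 → 2 → 0: weight = 8, length = 2, mean = 8/2 ≈ 4.000
  cycle 1 → 0 → 1: weight = 9, length = 2, mean = 9/2 ≈ 4.500
Minimum mean = 1.333, attained e.g. along the cycle 0 → 1 → 2 → 0 with weight 4 and length 3. So λ(A) = 4/3 = 4/3.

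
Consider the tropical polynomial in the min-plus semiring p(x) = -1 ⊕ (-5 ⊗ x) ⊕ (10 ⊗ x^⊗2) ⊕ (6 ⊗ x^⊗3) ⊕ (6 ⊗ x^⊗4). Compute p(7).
p(7) = -1

A tropical monomial a ⊗ x^⊗i evaluates to a + i · x. Evaluating each term at x = 7:
  Term 0 contributes -1 + 0 · 7 = -1
  Term 1 contributes -5 + 1 · 7 = 2
  Term 2 contributes 10 + 2 · 7 = 24
  Term 3 contributes 6 + 3 · 7 = 27
  Term 4 contributes 6 + 4 · 7 = 34
p(7) = ⊕ of these = min[-1, 2, 24, 27, 34] = -1.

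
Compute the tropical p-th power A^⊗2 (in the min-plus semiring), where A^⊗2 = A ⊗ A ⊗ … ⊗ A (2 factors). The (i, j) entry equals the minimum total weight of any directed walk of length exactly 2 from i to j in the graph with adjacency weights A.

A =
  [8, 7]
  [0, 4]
A^⊗2 =
  [7, 11]
  [4, 7]

Each entry (A^⊗2)_ij equals the minimum over all length-2 walks i = v_0 → v_1 → … → v_2 = j of Σ_t A[v_t][v_{t+1}]. For example, for (i, j) = (0, 1) we minimise over 2 possible intermediate vertex sequences; the minimum is 11, attained along the walk 0 → 1 → 1.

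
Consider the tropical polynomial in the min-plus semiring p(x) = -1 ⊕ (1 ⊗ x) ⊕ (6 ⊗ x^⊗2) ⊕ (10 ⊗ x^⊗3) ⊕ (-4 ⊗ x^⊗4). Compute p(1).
p(1) = -1

A tropical monomial a ⊗ x^⊗i evaluates to a + i · x. Evaluating each term at x = 1:
  Term 0 contributes -1 + 0 · 1 = -1
  Term 1 contributes 1 + 1 · 1 = 2
  Term 2 contributes 6 + 2 · 1 = 8
  Term 3 contributes 10 + 3 · 1 = 13
  Term 4 contributes -4 + 4 · 1 = 0
p(1) = ⊕ of these = min[-1, 2, 8, 13, 0] = -1.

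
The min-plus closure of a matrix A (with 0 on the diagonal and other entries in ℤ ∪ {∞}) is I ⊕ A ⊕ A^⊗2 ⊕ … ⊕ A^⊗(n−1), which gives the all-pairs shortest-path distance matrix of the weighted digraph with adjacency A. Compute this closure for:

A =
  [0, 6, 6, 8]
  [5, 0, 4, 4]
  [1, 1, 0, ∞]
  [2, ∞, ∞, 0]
Closure =
  [0, 6, 6, 8]
  [5, 0, 4, 4]
  [1, 1, 0, 5]
  [2, 8, 8, 0]

This is the Floyd-Warshall all-pairs shortest-path computation. For each intermediate vertex k = 0, 1, …, 3, update dist[i][j] ← min(dist[i][j], dist[i][k] + dist[k][j]). The final matrix gives, for each (i, j), the minimum total weight of any directed path from i to j (possibly empty when i = j).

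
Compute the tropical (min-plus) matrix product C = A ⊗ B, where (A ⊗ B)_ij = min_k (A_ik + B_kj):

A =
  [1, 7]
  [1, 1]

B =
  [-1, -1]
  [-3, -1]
A ⊗ B =
  [0, 0]
  [-2, 0]

Apply the min-plus product entry-by-entry:
  C[0][0] = min over k of (A[0][0] + B[0][0] = 1 + -1 = 0, A[0][1] + B[1][0] = 7 + -3 = 4) = 0 (attained at k = 0)
  C[0][1] = min over k of (A[0][0] + B[0][1] = 1 + -1 = 0, A[0][1] + B[1][1] = 7 + -1 = 6) = 0 (attained at k = 0)
  C[1][0] = min over k of (A[1][0] + B[0][0] = 1 + -1 = 0, A[1][1] + B[1][0] = 1 + -3 = -2) = -2 (attained at k = 1)
  C[1][1] = min over k of (A[1][0] + B[0][1] = 1 + -1 = 0, A[1][1] + B[1][1] = 1 + -1 = 0) = 0 (attained at k = 0)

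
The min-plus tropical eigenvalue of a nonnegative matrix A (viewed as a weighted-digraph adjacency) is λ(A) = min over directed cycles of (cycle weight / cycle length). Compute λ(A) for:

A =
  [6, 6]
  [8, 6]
λ(A) = 6

Enumerate directed cycles and compute their means (weight / length). Sample:
  cycle 0 → 0: weight = 6, length = 1, mean = 6/1 ≈ 6.000
  cycle 1 → 1: weight = 6, length = 1, mean = 6/1 ≈ 6.000
  cycle 0 → 1 → 0: weight = 14, length = 2, mean = 14/2 ≈ 7.000
  cycle 1 → 0 → 1: weight = 14, length = 2, mean = 14/2 ≈ 7.000
Minimum mean = 6.000, attained e.g. along the cycle 0 → 0 with weight 6 and length 1. So λ(A) = 6/1 = 6.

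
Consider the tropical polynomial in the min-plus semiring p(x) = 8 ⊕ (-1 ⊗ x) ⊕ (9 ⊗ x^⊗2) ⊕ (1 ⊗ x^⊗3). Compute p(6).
p(6) = 5

A tropical monomial a ⊗ x^⊗i evaluates to a + i · x. Evaluating each term at x = 6:
  Term 0 contributes 8 + 0 · 6 = 8
  Term 1 contributes -1 + 1 · 6 = 5
  Term 2 contributes 9 + 2 · 6 = 21
  Term 3 contributes 1 + 3 · 6 = 19
p(6) = ⊕ of these = min[8, 5, 21, 19] = 5.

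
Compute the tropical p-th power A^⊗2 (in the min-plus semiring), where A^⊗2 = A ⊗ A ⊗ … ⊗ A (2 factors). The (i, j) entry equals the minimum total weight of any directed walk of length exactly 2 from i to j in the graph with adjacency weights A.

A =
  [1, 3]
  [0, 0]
A^⊗2 =
  [2, 3]
  [0, 0]

Each entry (A^⊗2)_ij equals the minimum over all length-2 walks i = v_0 → v_1 → … → v_2 = j of Σ_t A[v_t][v_{t+1}]. For example, for (i, j) = (0, 1) we minimise over 2 possible intermediate vertex sequences; the minimum is 3, attained along the walk 0 → 1 → 1.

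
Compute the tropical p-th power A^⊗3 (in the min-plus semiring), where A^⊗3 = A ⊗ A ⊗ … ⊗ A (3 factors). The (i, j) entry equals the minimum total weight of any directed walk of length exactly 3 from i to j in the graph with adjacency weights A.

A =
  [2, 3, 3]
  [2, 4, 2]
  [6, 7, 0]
A^⊗3 =
  [6, 7, 3]
  [6, 7, 2]
  [6, 7, 0]

Each entry (A^⊗3)_ij equals the minimum over all length-3 walks i = v_0 → v_1 → … → v_3 = j of Σ_t A[v_t][v_{t+1}]. For example, for (i, j) = (0, 2) we minimise over 9 possible intermediate vertex sequences; the minimum is 3, attained along the walk 0 → 2 → 2 → 2.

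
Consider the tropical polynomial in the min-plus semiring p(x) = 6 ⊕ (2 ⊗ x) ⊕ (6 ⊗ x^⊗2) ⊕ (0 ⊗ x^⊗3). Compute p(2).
p(2) = 4

A tropical monomial a ⊗ x^⊗i evaluates to a + i · x. Evaluating each term at x = 2:
  Term 0 contributes 6 + 0 · 2 = 6
  Term 1 contributes 2 + 1 · 2 = 4
  Term 2 contributes 6 + 2 · 2 = 10
  Term 3 contributes 0 + 3 · 2 = 6
p(2) = ⊕ of these = min[6, 4, 10, 6] = 4.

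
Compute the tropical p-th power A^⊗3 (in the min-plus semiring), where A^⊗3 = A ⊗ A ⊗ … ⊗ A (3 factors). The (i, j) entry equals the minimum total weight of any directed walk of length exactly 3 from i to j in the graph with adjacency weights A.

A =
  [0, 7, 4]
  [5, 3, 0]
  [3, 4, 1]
A^⊗3 =
  [0, 7, 4]
  [3, 5, 2]
  [3, 6, 3]

Each entry (A^⊗3)_ij equals the minimum over all length-3 walks i = v_0 → v_1 → … → v_3 = j of Σ_t A[v_t][v_{t+1}]. For example, for (i, j) = (0, 2) we minimise over 9 possible intermediate vertex sequences; the minimum is 4, attained along the walk 0 → 0 → 0 → 2.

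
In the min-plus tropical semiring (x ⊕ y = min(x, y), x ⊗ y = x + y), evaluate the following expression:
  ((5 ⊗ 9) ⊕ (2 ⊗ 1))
((5 ⊗ 9) ⊕ (2 ⊗ 1)) = 3

Expand innermost to outermost. Recall ⊕ takes the minimum of its arguments and ⊗ takes their sum. Working out the expression ((5 ⊗ 9) ⊕ (2 ⊗ 1)) gives 3.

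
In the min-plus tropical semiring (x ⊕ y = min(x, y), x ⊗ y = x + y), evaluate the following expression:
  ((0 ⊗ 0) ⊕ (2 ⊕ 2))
((0 ⊗ 0) ⊕ (2 ⊕ 2)) = 0

Expand innermost to outermost. Recall ⊕ takes the minimum of its arguments and ⊗ takes their sum. Working out the expression ((0 ⊗ 0) ⊕ (2 ⊕ 2)) gives 0.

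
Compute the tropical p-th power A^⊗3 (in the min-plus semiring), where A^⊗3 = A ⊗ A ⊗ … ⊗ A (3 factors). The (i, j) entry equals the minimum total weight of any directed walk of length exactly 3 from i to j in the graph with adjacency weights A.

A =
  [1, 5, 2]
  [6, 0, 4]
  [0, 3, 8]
A^⊗3 =
  [3, 5, 4]
  [4, 0, 4]
  [2, 3, 3]

Each entry (A^⊗3)_ij equals the minimum over all length-3 walks i = v_0 → v_1 → … → v_3 = j of Σ_t A[v_t][v_{t+1}]. For example, for (i, j) = (0, 2) we minimise over 9 possible intermediate vertex sequences; the minimum is 4, attained along the walk 0 → 0 → 0 → 2.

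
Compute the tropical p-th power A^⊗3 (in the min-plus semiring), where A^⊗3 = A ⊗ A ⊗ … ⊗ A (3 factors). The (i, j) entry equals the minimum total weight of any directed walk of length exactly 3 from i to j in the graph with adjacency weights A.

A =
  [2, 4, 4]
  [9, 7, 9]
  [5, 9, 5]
A^⊗3 =
  [6, 8, 8]
  [13, 15, 15]
  [9, 11, 11]

Each entry (A^⊗3)_ij equals the minimum over all length-3 walks i = v_0 → v_1 → … → v_3 = j of Σ_t A[v_t][v_{t+1}]. For example, for (i, j) = (0, 2) we minimise over 9 possible intermediate vertex sequences; the minimum is 8, attained along the walk 0 → 0 → 0 → 2.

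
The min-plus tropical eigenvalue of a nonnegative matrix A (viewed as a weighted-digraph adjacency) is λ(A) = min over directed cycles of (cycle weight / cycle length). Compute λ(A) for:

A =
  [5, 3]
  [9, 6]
λ(A) = 5

Enumerate directed cycles and compute their means (weight / length). Sample:
  cycle 0 → 0: weight = 5, length = 1, mean = 5/1 ≈ 5.000
  cycle 1 → 1: weight = 6, length = 1, mean = 6/1 ≈ 6.000
  cycle 0 → 1 → 0: weight = 12, length = 2, mean = 12/2 ≈ 6.000
  cycle 1 → 0 → 1: weight = 12, length = 2, mean = 12/2 ≈ 6.000
Minimum mean = 5.000, attained e.g. along the cycle 0 → 0 with weight 5 and length 1. So λ(A) = 5/1 = 5.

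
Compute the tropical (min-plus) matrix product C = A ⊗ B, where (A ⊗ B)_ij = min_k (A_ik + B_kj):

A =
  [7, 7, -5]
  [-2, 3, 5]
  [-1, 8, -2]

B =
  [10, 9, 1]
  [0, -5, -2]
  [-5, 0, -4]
A ⊗ B =
  [-10, -5, -9]
  [0, -2, -1]
  [-7, -2, -6]

Apply the min-plus product entry-by-entry:
  C[0][0] = min over k of (A[0][0] + B[0][0] = 7 + 10 = 17, A[0][1] + B[1][0] = 7 + 0 = 7, A[0][2] + B[2][0] = -5 + -5 = -10) = -10 (attained at k = 2)
  C[0][1] = min over k of (A[0][0] + B[0][1] = 7 + 9 = 16, A[0][1] + B[1][1] = 7 + -5 = 2, A[0][2] + B[2][1] = -5 + 0 = -5) = -5 (attained at k = 2)
  C[0][2] = min over k of (A[0][0] + B[0][2] = 7 + 1 = 8, A[0][1] + B[1][2] = 7 + -2 = 5, A[0][2] + B[2][2] = -5 + -4 = -9) = -9 (attained at k = 2)
  C[1][0] = min over k of (A[1][0] + B[0][0] = -2 + 10 = 8, A[1][1] + B[1][0] = 3 + 0 = 3, A[1][2] + B[2][0] = 5 + -5 = 0) = 0 (attained at k = 2)
  C[1][1] = min over k of (A[1][0] + B[0][1] = -2 + 9 = 7, A[1][1] + B[1][1] = 3 + -5 = -2, A[1][2] + B[2][1] = 5 + 0 = 5) = -2 (attained at k = 1)
  C[1][2] = min over k of (A[1][0] + B[0][2] = -2 + 1 = -1, A[1][1] + B[1][2] = 3 + -2 = 1, A[1][2] + B[2][2] = 5 + -4 = 1) = -1 (attained at k = 0)
  C[2][0] = min over k of (A[2][0] + B[0][0] = -1 + 10 = 9, A[2][1] + B[1][0] = 8 + 0 = 8, A[2][2] + B[2][0] = -2 + -5 = -7) = -7 (attained at k = 2)
  C[2][1] = min over k of (A[2][0] + B[0][1] = -1 + 9 = 8, A[2][1] + B[1][1] = 8 + -5 = 3, A[2][2] + B[2][1] = -2 + 0 = -2) = -2 (attained at k = 2)
  C[2][2] = min over k of (A[2][0] + B[0][2] = -1 + 1 = 0, A[2][1] + B[1][2] = 8 + -2 = 6, A[2][2] + B[2][2] = -2 + -4 = -6) = -6 (attained at k = 2)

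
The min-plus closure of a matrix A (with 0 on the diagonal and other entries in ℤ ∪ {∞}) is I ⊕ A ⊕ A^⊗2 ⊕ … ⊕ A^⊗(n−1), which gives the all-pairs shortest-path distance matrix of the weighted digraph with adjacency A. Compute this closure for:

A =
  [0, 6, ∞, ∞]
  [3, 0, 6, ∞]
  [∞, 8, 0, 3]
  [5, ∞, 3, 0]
Closure =
  [0, 6, 12, 15]
  [3, 0, 6, 9]
  [8, 8, 0, 3]
  [5, 11, 3, 0]

This is the Floyd-Warshall all-pairs shortest-path computation. For each intermediate vertex k = 0, 1, …, 3, update dist[i][j] ← min(dist[i][j], dist[i][k] + dist[k][j]). The final matrix gives, for each (i, j), the minimum total weight of any directed path from i to j (possibly empty when i = j).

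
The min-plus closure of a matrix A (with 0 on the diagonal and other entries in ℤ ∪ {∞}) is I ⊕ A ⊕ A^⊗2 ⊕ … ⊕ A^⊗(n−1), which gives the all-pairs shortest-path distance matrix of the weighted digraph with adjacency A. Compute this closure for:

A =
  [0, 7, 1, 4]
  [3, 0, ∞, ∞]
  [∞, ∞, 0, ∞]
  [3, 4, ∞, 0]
Closure =
  [0, 7, 1, 4]
  [3, 0, 4, 7]
  [∞, ∞, 0, ∞]
  [3, 4, 4, 0]

This is the Floyd-Warshall all-pairs shortest-path computation. For each intermediate vertex k = 0, 1, …, 3, update dist[i][j] ← min(dist[i][j], dist[i][k] + dist[k][j]). The final matrix gives, for each (i, j), the minimum total weight of any directed path from i to j (possibly empty when i = j).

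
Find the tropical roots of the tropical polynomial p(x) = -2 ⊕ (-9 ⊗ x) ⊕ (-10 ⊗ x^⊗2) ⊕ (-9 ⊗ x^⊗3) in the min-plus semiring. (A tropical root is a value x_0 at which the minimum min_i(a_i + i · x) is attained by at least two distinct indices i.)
Roots: {-1, 1, 7}

Each tropical root is a break point of the lower envelope of the lines y = a_i + i · x (there are 4 lines, with slopes 0, 1, ..., 3). Only the lines that attain the minimum somewhere contribute to roots; other lines are dominated. Here the surviving (envelope) indices are i = 3, i = 2, i = 1, i = 0.
Intersections between consecutive envelope lines give the roots: for adjacent envelope indices i < j the intersection is x = (a_i − a_j) / (j − i). Reading off the sorted break points: {-1, 1, 7}.
Verification: at each break x_0, at least two indices attain the minimum of min_i(a_i + i · x_0).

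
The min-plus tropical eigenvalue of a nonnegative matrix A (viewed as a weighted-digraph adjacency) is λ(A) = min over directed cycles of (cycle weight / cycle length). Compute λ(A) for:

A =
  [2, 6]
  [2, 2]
λ(A) = 2

Enumerate directed cycles and compute their means (weight / length). Sample:
  cycle 0 → 0: weight = 2, length = 1, mean = 2/1 ≈ 2.000
  cycle 1 → 1: weight = 2, length = 1, mean = 2/1 ≈ 2.000
  cycle 0 → 1 → 0: weight = 8, length = 2, mean = 8/2 ≈ 4.000
  cycle 1 → 0 → 1: weight = 8, length = 2, mean = 8/2 ≈ 4.000
Minimum mean = 2.000, attained e.g. along the cycle 0 → 0 with weight 2 and length 1. So λ(A) = 2/1 = 2.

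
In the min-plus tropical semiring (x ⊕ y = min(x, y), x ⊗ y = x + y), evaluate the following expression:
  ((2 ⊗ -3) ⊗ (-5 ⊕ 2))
((2 ⊗ -3) ⊗ (-5 ⊕ 2)) = -6

Expand innermost to outermost. Recall ⊕ takes the minimum of its arguments and ⊗ takes their sum. Working out the expression ((2 ⊗ -3) ⊗ (-5 ⊕ 2)) gives -6.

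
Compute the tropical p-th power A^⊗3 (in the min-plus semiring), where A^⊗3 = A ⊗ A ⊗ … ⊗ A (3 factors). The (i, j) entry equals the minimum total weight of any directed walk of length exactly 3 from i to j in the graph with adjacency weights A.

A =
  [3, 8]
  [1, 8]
A^⊗3 =
  [9, 14]
  [7, 12]

Each entry (A^⊗3)_ij equals the minimum over all length-3 walks i = v_0 → v_1 → … → v_3 = j of Σ_t A[v_t][v_{t+1}]. For example, for (i, j) = (0, 1) we minimise over 4 possible intermediate vertex sequences; the minimum is 14, attained along the walk 0 → 0 → 0 → 1.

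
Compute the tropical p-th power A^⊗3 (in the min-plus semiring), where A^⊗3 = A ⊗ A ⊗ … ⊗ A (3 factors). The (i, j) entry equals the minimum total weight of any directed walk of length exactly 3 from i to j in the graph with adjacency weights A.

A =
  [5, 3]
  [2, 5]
A^⊗3 =
  [10, 8]
  [7, 10]

Each entry (A^⊗3)_ij equals the minimum over all length-3 walks i = v_0 → v_1 → … → v_3 = j of Σ_t A[v_t][v_{t+1}]. For example, for (i, j) = (0, 1) we minimise over 4 possible intermediate vertex sequences; the minimum is 8, attained along the walk 0 → 1 → 0 → 1.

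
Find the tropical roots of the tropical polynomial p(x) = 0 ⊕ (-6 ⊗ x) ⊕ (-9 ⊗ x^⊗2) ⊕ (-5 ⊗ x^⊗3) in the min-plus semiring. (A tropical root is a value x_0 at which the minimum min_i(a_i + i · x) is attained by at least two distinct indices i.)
Roots: {-4, 3, 6}

Each tropical root is a break point of the lower envelope of the lines y = a_i + i · x (there are 4 lines, with slopes 0, 1, ..., 3). Only the lines that attain the minimum somewhere contribute to roots; other lines are dominated. Here the surviving (envelope) indices are i = 3, i = 2, i = 1, i = 0.
Intersections between consecutive envelope lines give the roots: for adjacent envelope indices i < j the intersection is x = (a_i − a_j) / (j − i). Reading off the sorted break points: {-4, 3, 6}.
Verification: at each break x_0, at least two indices attain the minimum of min_i(a_i + i · x_0).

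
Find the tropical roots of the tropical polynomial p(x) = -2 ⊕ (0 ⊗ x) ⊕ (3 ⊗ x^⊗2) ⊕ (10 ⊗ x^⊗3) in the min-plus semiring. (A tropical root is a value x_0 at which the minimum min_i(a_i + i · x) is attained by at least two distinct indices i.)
Roots: {-7, -3, -2}

Each tropical root is a break point of the lower envelope of the lines y = a_i + i · x (there are 4 lines, with slopes 0, 1, ..., 3). Only the lines that attain the minimum somewhere contribute to roots; other lines are dominated. Here the surviving (envelope) indices are i = 3, i = 2, i = 1, i = 0.
Intersections between consecutive envelope lines give the roots: for adjacent envelope indices i < j the intersection is x = (a_i − a_j) / (j − i). Reading off the sorted break points: {-7, -3, -2}.
Verification: at each break x_0, at least two indices attain the minimum of min_i(a_i + i · x_0).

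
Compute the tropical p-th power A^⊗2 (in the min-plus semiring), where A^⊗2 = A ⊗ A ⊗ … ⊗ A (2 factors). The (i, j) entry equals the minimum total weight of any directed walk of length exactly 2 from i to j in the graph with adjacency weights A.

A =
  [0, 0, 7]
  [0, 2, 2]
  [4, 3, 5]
A^⊗2 =
  [0, 0, 2]
  [0, 0, 4]
  [3, 4, 5]

Each entry (A^⊗2)_ij equals the minimum over all length-2 walks i = v_0 → v_1 → … → v_2 = j of Σ_t A[v_t][v_{t+1}]. For example, for (i, j) = (0, 2) we minimise over 3 possible intermediate vertex sequences; the minimum is 2, attained along the walk 0 → 1 → 2.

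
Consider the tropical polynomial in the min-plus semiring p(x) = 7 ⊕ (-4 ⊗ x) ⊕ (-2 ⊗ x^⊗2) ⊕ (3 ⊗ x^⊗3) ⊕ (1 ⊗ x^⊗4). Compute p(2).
p(2) = -2

A tropical monomial a ⊗ x^⊗i evaluates to a + i · x. Evaluating each term at x = 2:
  Term 0 contributes 7 + 0 · 2 = 7
  Term 1 contributes -4 + 1 · 2 = -2
  Term 2 contributes -2 + 2 · 2 = 2
  Term 3 contributes 3 + 3 · 2 = 9
  Term 4 contributes 1 + 4 · 2 = 9
p(2) = ⊕ of these = min[7, -2, 2, 9, 9] = -2.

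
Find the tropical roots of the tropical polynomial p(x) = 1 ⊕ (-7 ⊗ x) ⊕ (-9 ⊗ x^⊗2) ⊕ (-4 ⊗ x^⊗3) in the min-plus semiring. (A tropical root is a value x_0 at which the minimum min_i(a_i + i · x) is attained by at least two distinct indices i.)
Roots: {-5, 2, 8}

Each tropical root is a break point of the lower envelope of the lines y = a_i + i · x (there are 4 lines, with slopes 0, 1, ..., 3). Only the lines that attain the minimum somewhere contribute to roots; other lines are dominated. Here the surviving (envelope) indices are i = 3, i = 2, i = 1, i = 0.
Intersections between consecutive envelope lines give the roots: for adjacent envelope indices i < j the intersection is x = (a_i − a_j) / (j − i). Reading off the sorted break points: {-5, 2, 8}.
Verification: at each break x_0, at least two indices attain the minimum of min_i(a_i + i · x_0).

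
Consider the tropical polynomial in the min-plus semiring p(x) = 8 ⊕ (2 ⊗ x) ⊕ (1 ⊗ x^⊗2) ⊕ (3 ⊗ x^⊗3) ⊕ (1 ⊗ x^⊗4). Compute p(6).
p(6) = 8

A tropical monomial a ⊗ x^⊗i evaluates to a + i · x. Evaluating each term at x = 6:
  Term 0 contributes 8 + 0 · 6 = 8
  Term 1 contributes 2 + 1 · 6 = 8
  Term 2 contributes 1 + 2 · 6 = 13
  Term 3 contributes 3 + 3 · 6 = 21
  Term 4 contributes 1 + 4 · 6 = 25
p(6) = ⊕ of these = min[8, 8, 13, 21, 25] = 8.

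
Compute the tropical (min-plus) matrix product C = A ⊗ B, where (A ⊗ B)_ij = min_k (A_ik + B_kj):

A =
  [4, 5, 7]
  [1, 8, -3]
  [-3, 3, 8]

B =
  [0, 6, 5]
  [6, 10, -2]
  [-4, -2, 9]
A ⊗ B =
  [3, 5, 3]
  [-7, -5, 6]
  [-3, 3, 1]

Apply the min-plus product entry-by-entry:
  C[0][0] = min over k of (A[0][0] + B[0][0] = 4 + 0 = 4, A[0][1] + B[1][0] = 5 + 6 = 11, A[0][2] + B[2][0] = 7 + -4 = 3) = 3 (attained at k = 2)
  C[0][1] = min over k of (A[0][0] + B[0][1] = 4 + 6 = 10, A[0][1] + B[1][1] = 5 + 10 = 15, A[0][2] + B[2][1] = 7 + -2 = 5) = 5 (attained at k = 2)
  C[0][2] = min over k of (A[0][0] + B[0][2] = 4 + 5 = 9, A[0][1] + B[1][2] = 5 + -2 = 3, A[0][2] + B[2][2] = 7 + 9 = 16) = 3 (attained at k = 1)
  C[1][0] = min over k of (A[1][0] + B[0][0] = 1 + 0 = 1, A[1][1] + B[1][0] = 8 + 6 = 14, A[1][2] + B[2][0] = -3 + -4 = -7) = -7 (attained at k = 2)
  C[1][1] = min over k of (A[1][0] + B[0][1] = 1 + 6 = 7, A[1][1] + B[1][1] = 8 + 10 = 18, A[1][2] + B[2][1] = -3 + -2 = -5) = -5 (attained at k = 2)
  C[1][2] = min over k of (A[1][0] + B[0][2] = 1 + 5 = 6, A[1][1] + B[1][2] = 8 + -2 = 6, A[1][2] + B[2][2] = -3 + 9 = 6) = 6 (attained at k = 0)
  C[2][0] = min over k of (A[2][0] + B[0][0] = -3 + 0 = -3, A[2][1] + B[1][0] = 3 + 6 = 9, A[2][2] + B[2][0] = 8 + -4 = 4) = -3 (attained at k = 0)
  C[2][1] = min over k of (A[2][0] + B[0][1] = -3 + 6 = 3, A[2][1] + B[1][1] = 3 + 10 = 13, A[2][2] + B[2][1] = 8 + -2 = 6) = 3 (attained at k = 0)
  C[2][2] = min over k of (A[2][0] + B[0][2] = -3 + 5 = 2, A[2][1] + B[1][2] = 3 + -2 = 1, A[2][2] + B[2][2] = 8 + 9 = 17) = 1 (attained at k = 1)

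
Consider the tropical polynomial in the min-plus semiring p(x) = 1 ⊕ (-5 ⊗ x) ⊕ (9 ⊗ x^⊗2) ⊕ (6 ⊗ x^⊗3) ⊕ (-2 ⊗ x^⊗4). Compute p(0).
p(0) = -5

A tropical monomial a ⊗ x^⊗i evaluates to a + i · x. Evaluating each term at x = 0:
  Term 0 contributes 1 + 0 · 0 = 1
  Term 1 contributes -5 + 1 · 0 = -5
  Term 2 contributes 9 + 2 · 0 = 9
  Term 3 contributes 6 + 3 · 0 = 6
  Term 4 contributes -2 + 4 · 0 = -2
p(0) = ⊕ of these = min[1, -5, 9, 6, -2] = -5.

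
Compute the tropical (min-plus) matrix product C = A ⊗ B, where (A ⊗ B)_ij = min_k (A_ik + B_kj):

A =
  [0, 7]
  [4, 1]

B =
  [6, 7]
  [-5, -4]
A ⊗ B =
  [2, 3]
  [-4, -3]

Apply the min-plus product entry-by-entry:
  C[0][0] = min over k of (A[0][0] + B[0][0] = 0 + 6 = 6, A[0][1] + B[1][0] = 7 + -5 = 2) = 2 (attained at k = 1)
  C[0][1] = min over k of (A[0][0] + B[0][1] = 0 + 7 = 7, A[0][1] + B[1][1] = 7 + -4 = 3) = 3 (attained at k = 1)
  C[1][0] = min over k of (A[1][0] + B[0][0] = 4 + 6 = 10, A[1][1] + B[1][0] = 1 + -5 = -4) = -4 (attained at k = 1)
  C[1][1] = min over k of (A[1][0] + B[0][1] = 4 + 7 = 11, A[1][1] + B[1][1] = 1 + -4 = -3) = -3 (attained at k = 1)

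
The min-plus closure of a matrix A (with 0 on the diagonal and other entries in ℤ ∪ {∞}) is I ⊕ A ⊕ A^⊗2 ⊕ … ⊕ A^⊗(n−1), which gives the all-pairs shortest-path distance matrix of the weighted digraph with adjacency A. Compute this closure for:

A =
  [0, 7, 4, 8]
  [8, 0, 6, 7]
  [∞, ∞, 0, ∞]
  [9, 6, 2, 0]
Closure =
  [0, 7, 4, 8]
  [8, 0, 6, 7]
  [∞, ∞, 0, ∞]
  [9, 6, 2, 0]

This is the Floyd-Warshall all-pairs shortest-path computation. For each intermediate vertex k = 0, 1, …, 3, update dist[i][j] ← min(dist[i][j], dist[i][k] + dist[k][j]). The final matrix gives, for each (i, j), the minimum total weight of any directed path from i to j (possibly empty when i = j).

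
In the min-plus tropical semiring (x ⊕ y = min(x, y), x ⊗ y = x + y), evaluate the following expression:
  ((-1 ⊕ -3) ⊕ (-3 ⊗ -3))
((-1 ⊕ -3) ⊕ (-3 ⊗ -3)) = -6

Expand innermost to outermost. Recall ⊕ takes the minimum of its arguments and ⊗ takes their sum. Working out the expression ((-1 ⊕ -3) ⊕ (-3 ⊗ -3)) gives -6.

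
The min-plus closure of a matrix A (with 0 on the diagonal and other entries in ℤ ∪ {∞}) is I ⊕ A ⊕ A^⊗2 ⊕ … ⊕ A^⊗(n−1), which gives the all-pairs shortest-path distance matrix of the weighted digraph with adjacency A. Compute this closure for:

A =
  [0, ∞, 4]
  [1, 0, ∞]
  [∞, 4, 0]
Closure =
  [0, 8, 4]
  [1, 0, 5]
  [5, 4, 0]

This is the Floyd-Warshall all-pairs shortest-path computation. For each intermediate vertex k = 0, 1, …, 2, update dist[i][j] ← min(dist[i][j], dist[i][k] + dist[k][j]). The final matrix gives, for each (i, j), the minimum total weight of any directed path from i to j (possibly empty when i = j).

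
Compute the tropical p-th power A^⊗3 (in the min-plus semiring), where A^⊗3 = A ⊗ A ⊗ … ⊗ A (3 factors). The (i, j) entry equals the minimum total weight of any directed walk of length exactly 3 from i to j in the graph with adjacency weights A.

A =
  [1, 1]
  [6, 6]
A^⊗3 =
  [3, 3]
  [8, 8]

Each entry (A^⊗3)_ij equals the minimum over all length-3 walks i = v_0 → v_1 → … → v_3 = j of Σ_t A[v_t][v_{t+1}]. For example, for (i, j) = (0, 1) we minimise over 4 possible intermediate vertex sequences; the minimum is 3, attained along the walk 0 → 0 → 0 → 1.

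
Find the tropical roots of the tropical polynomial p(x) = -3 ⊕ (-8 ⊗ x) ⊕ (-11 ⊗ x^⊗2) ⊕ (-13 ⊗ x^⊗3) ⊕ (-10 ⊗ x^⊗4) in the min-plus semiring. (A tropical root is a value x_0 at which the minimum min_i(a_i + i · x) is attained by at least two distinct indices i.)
Roots: {-3, 2, 3, 5}

Each tropical root is a break point of the lower envelope of the lines y = a_i + i · x (there are 5 lines, with slopes 0, 1, ..., 4). Only the lines that attain the minimum somewhere contribute to roots; other lines are dominated. Here the surviving (envelope) indices are i = 4, i = 3, i = 2, i = 1, i = 0.
Intersections between consecutive envelope lines give the roots: for adjacent envelope indices i < j the intersection is x = (a_i − a_j) / (j − i). Reading off the sorted break points: {-3, 2, 3, 5}.
Verification: at each break x_0, at least two indices attain the minimum of min_i(a_i + i · x_0).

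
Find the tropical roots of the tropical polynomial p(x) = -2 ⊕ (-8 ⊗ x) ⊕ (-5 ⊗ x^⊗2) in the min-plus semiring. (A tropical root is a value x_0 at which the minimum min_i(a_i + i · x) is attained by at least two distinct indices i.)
Roots: {-3, 6}

Each tropical root is a break point of the lower envelope of the lines y = a_i + i · x (there are 3 lines, with slopes 0, 1, ..., 2). Only the lines that attain the minimum somewhere contribute to roots; other lines are dominated. Here the surviving (envelope) indices are i = 2, i = 1, i = 0.
Intersections between consecutive envelope lines give the roots: for adjacent envelope indices i < j the intersection is x = (a_i − a_j) / (j − i). Reading off the sorted break points: {-3, 6}.
Verification: at each break x_0, at least two indices attain the minimum of min_i(a_i + i · x_0).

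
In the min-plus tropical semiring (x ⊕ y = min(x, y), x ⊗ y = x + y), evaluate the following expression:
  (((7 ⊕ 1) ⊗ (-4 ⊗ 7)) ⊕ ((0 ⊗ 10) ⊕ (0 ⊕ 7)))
(((7 ⊕ 1) ⊗ (-4 ⊗ 7)) ⊕ ((0 ⊗ 10) ⊕ (0 ⊕ 7))) = 0

Expand innermost to outermost. Recall ⊕ takes the minimum of its arguments and ⊗ takes their sum. Working out the expression (((7 ⊕ 1) ⊗ (-4 ⊗ 7)) ⊕ ((0 ⊗ 10) ⊕ (0 ⊕ 7))) gives 0.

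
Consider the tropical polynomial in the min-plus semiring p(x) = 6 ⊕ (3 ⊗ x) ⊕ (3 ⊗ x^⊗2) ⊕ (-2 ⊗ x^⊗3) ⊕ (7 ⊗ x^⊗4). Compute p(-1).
p(-1) = -5

A tropical monomial a ⊗ x^⊗i evaluates to a + i · x. Evaluating each term at x = -1:
  Term 0 contributes 6 + 0 · -1 = 6
  Term 1 contributes 3 + 1 · -1 = 2
  Term 2 contributes 3 + 2 · -1 = 1
  Term 3 contributes -2 + 3 · -1 = -5
  Term 4 contributes 7 + 4 · -1 = 3
p(-1) = ⊕ of these = min[6, 2, 1, -5, 3] = -5.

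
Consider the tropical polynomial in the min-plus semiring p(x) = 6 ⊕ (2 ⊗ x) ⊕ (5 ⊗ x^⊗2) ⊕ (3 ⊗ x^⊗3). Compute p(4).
p(4) = 6

A tropical monomial a ⊗ x^⊗i evaluates to a + i · x. Evaluating each term at x = 4:
  Term 0 contributes 6 + 0 · 4 = 6
  Term 1 contributes 2 + 1 · 4 = 6
  Term 2 contributes 5 + 2 · 4 = 13
  Term 3 contributes 3 + 3 · 4 = 15
p(4) = ⊕ of these = min[6, 6, 13, 15] = 6.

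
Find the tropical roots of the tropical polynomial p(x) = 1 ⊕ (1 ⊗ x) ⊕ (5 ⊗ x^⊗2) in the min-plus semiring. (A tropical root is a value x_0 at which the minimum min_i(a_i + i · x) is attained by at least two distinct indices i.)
Roots: {-4, 0}

Each tropical root is a break point of the lower envelope of the lines y = a_i + i · x (there are 3 lines, with slopes 0, 1, ..., 2). Only the lines that attain the minimum somewhere contribute to roots; other lines are dominated. Here the surviving (envelope) indices are i = 2, i = 1, i = 0.
Intersections between consecutive envelope lines give the roots: for adjacent envelope indices i < j the intersection is x = (a_i − a_j) / (j − i). Reading off the sorted break points: {-4, 0}.
Verification: at each break x_0, at least two indices attain the minimum of min_i(a_i + i · x_0).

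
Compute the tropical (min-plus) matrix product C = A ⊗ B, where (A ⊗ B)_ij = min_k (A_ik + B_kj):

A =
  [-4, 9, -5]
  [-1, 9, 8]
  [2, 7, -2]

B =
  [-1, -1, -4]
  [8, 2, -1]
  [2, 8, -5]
A ⊗ B =
  [-5, -5, -10]
  [-2, -2, -5]
  [0, 1, -7]

Apply the min-plus product entry-by-entry:
  C[0][0] = min over k of (A[0][0] + B[0][0] = -4 + -1 = -5, A[0][1] + B[1][0] = 9 + 8 = 17, A[0][2] + B[2][0] = -5 + 2 = -3) = -5 (attained at k = 0)
  C[0][1] = min over k of (A[0][0] + B[0][1] = -4 + -1 = -5, A[0][1] + B[1][1] = 9 + 2 = 11, A[0][2] + B[2][1] = -5 + 8 = 3) = -5 (attained at k = 0)
  C[0][2] = min over k of (A[0][0] + B[0][2] = -4 + -4 = -8, A[0][1] + B[1][2] = 9 + -1 = 8, A[0][2] + B[2][2] = -5 + -5 = -10) = -10 (attained at k = 2)
  C[1][0] = min over k of (A[1][0] + B[0][0] = -1 + -1 = -2, A[1][1] + B[1][0] = 9 + 8 = 17, A[1][2] + B[2][0] = 8 + 2 = 10) = -2 (attained at k = 0)
  C[1][1] = min over k of (A[1][0] + B[0][1] = -1 + -1 = -2, A[1][1] + B[1][1] = 9 + 2 = 11, A[1][2] + B[2][1] = 8 + 8 = 16) = -2 (attained at k = 0)
  C[1][2] = min over k of (A[1][0] + B[0][2] = -1 + -4 = -5, A[1][1] + B[1][2] = 9 + -1 = 8, A[1][2] + B[2][2] = 8 + -5 = 3) = -5 (attained at k = 0)
  C[2][0] = min over k of (A[2][0] + B[0][0] = 2 + -1 = 1, A[2][1] + B[1][0] = 7 + 8 = 15, A[2][2] + B[2][0] = -2 + 2 = 0) = 0 (attained at k = 2)
  C[2][1] = min over k of (A[2][0] + B[0][1] = 2 + -1 = 1, A[2][1] + B[1][1] = 7 + 2 = 9, A[2][2] + B[2][1] = -2 + 8 = 6) = 1 (attained at k = 0)
  C[2][2] = min over k of (A[2][0] + B[0][2] = 2 + -4 = -2, A[2][1] + B[1][2] = 7 + -1 = 6, A[2][2] + B[2][2] = -2 + -5 = -7) = -7 (attained at k = 2)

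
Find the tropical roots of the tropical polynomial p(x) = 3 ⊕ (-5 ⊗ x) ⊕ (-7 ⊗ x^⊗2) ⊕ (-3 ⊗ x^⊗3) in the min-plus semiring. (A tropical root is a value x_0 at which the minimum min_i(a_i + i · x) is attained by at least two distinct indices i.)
Roots: {-4, 2, 8}

Each tropical root is a break point of the lower envelope of the lines y = a_i + i · x (there are 4 lines, with slopes 0, 1, ..., 3). Only the lines that attain the minimum somewhere contribute to roots; other lines are dominated. Here the surviving (envelope) indices are i = 3, i = 2, i = 1, i = 0.
Intersections between consecutive envelope lines give the roots: for adjacent envelope indices i < j the intersection is x = (a_i − a_j) / (j − i). Reading off the sorted break points: {-4, 2, 8}.
Verification: at each break x_0, at least two indices attain the minimum of min_i(a_i + i · x_0).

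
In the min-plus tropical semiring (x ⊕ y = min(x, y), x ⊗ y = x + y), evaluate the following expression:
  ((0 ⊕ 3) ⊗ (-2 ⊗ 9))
((0 ⊕ 3) ⊗ (-2 ⊗ 9)) = 7

Expand innermost to outermost. Recall ⊕ takes the minimum of its arguments and ⊗ takes their sum. Working out the expression ((0 ⊕ 3) ⊗ (-2 ⊗ 9)) gives 7.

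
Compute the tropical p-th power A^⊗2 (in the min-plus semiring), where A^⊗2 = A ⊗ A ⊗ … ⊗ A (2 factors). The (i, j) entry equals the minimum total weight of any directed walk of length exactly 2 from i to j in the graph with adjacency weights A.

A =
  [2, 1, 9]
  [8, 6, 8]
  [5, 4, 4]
A^⊗2 =
  [4, 3, 9]
  [10, 9, 12]
  [7, 6, 8]

Each entry (A^⊗2)_ij equals the minimum over all length-2 walks i = v_0 → v_1 → … → v_2 = j of Σ_t A[v_t][v_{t+1}]. For example, for (i, j) = (0, 2) we minimise over 3 possible intermediate vertex sequences; the minimum is 9, attained along the walk 0 → 1 → 2.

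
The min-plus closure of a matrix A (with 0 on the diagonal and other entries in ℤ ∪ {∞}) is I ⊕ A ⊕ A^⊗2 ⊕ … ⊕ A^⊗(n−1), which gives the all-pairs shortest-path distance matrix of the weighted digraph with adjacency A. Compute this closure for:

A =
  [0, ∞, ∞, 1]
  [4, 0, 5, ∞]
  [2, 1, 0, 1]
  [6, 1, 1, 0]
Closure =
  [0, 2, 2, 1]
  [4, 0, 5, 5]
  [2, 1, 0, 1]
  [3, 1, 1, 0]

This is the Floyd-Warshall all-pairs shortest-path computation. For each intermediate vertex k = 0, 1, …, 3, update dist[i][j] ← min(dist[i][j], dist[i][k] + dist[k][j]). The final matrix gives, for each (i, j), the minimum total weight of any directed path from i to j (possibly empty when i = j).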